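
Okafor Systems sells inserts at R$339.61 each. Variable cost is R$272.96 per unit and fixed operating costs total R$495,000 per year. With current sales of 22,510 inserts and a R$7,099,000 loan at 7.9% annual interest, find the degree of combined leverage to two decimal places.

3.38

At 22,510 units, contribution = 22,510 × R$66.65 = R$1,500,291.50.
Operating income = contribution − fixed costs = R$1,500,291.50 − R$495,000 = R$1,005,291.50. Interest = R$560,821.00.
DOL = R$1,500,291.50 ÷ R$1,005,291.50 = 1.4924; DFL = R$1,005,291.50 ÷ R$444,470.50 = 2.2618.
DCL = DOL × DFL = 1.4924 × 2.2618 = 3.3755.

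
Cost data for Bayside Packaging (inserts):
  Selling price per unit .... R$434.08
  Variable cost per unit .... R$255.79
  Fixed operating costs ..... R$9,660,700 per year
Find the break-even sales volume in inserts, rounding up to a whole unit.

Contribution margin per unit = R$434.08 − R$255.79 = R$178.29.
Units to break even: R$9,660,700 ÷ R$178.29 = 54,185.32, rounded up to 54,186.

54,186 inserts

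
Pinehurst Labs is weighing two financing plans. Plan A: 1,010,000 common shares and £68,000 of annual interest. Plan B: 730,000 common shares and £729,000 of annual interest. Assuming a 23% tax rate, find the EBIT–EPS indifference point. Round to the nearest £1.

£2,452,321

Set EPS_A = EPS_B: (EBIT − £68,000)(1 − 0.23) ÷ 1,010,000 = (EBIT − £729,000)(1 − 0.23) ÷ 730,000.
Cancelling (1 − t) and cross-multiplying: 730,000·(EBIT − 68,000) = 1,010,000·(EBIT − 729,000).
EBIT × (1,010,000 − 730,000) = 729,000 × 1,010,000 − 68,000 × 730,000 = 686,650,000,000, so EBIT = 686,650,000,000 ÷ 280,000 = 2,452,321.43.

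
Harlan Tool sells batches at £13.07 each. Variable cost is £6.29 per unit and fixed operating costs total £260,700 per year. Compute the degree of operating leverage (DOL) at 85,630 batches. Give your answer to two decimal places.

Total contribution margin = 85,630 × £6.78 = £580,571.40.
EBIT = £580,571.40 − £260,700 = £319,871.40.
DOL = contribution ÷ EBIT = £580,571.40 ÷ £319,871.40 = 1.8150.

1.82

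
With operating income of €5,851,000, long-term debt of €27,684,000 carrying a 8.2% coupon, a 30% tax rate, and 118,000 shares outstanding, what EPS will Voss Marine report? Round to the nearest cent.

Interest = €2,270,088.00, so EBT = €5,851,000 − €2,270,088.00 = €3,580,912.00.
After tax at 30%: net income = €3,580,912.00 × 0.70 = €2,506,638.40.
Per share: €2,506,638.40 / 118,000 shares = €21.24.

€21.24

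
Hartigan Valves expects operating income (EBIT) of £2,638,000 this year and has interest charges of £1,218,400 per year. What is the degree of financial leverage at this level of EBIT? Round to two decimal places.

Interest = £1,218,400.00.
DFL = EBIT ÷ (EBIT − I) = £2,638,000 ÷ (£2,638,000 − £1,218,400.00) = £2,638,000 ÷ £1,419,600.00 = 1.8583.

1.86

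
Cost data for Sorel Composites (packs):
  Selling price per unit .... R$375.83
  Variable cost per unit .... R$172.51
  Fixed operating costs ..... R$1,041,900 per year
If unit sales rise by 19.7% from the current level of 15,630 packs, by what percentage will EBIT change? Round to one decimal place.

At 15,630 units, contribution = 15,630 × R$203.32 = R$3,177,891.60.
Operating income = contribution − fixed costs = R$3,177,891.60 − R$1,041,900 = R$2,135,991.60.
So DOL = total CM / EBIT = R$3,177,891.60 / R$2,135,991.60 = 1.4878.
%ΔEBIT = DOL × %ΔSales = 1.4878 × +19.7% = +29.3%.

+29.3%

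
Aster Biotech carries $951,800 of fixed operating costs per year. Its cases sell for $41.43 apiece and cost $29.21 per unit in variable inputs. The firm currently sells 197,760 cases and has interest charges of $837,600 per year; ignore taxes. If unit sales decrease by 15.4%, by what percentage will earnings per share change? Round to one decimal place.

-59.3%

Contribution at this volume is 197,760 × $12.22 = $2,416,627.20.
EBIT = $2,416,627.20 − $951,800 = $1,464,827.20.
After interest of $837,600.00, pre-tax earnings = $627,227.20.
DCL = total CM / (EBIT − I) = $2,416,627.20 / $627,227.20 = 3.8529.
%ΔEPS = DCL × %ΔSales = 3.8529 × -15.4% = -59.3%.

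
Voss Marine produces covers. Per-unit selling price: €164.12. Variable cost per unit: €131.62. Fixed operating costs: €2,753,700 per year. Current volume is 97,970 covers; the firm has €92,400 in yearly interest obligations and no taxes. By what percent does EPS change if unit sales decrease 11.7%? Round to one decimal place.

At 97,970 units, contribution = 97,970 × €32.50 = €3,184,025.00.
Subtracting fixed costs: EBIT = €3,184,025.00 − €2,753,700 = €430,325.00.
Interest = €92,400.00, so EBIT − I = €337,925.00.
Degree of combined leverage = contribution ÷ (EBIT − I) = €3,184,025.00 ÷ €337,925.00 = 9.4223.
%ΔEPS = DCL × %ΔSales = 9.4223 × -11.7% = -110.2%.

-110.2%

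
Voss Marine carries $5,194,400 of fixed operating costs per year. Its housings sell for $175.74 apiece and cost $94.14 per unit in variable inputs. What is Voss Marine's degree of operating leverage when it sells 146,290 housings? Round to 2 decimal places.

1.77

At 146,290 units, contribution = 146,290 × $81.60 = $11,937,264.00.
Subtracting fixed costs: EBIT = $11,937,264.00 − $5,194,400 = $6,742,864.00.
So DOL = total CM / EBIT = $11,937,264.00 / $6,742,864.00 = 1.7704.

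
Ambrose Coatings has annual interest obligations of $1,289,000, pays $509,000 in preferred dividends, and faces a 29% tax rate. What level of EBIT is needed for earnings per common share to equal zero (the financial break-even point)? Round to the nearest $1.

$2,005,901

Preferred dividends are paid after tax, so their pre-tax equivalent is $509,000 ÷ (1 − 0.29) = $716,901.41.
EPS = 0 when EBIT covers interest plus the pre-tax preferred burden: $1,289,000 + $716,901.41 = $2,005,901.41.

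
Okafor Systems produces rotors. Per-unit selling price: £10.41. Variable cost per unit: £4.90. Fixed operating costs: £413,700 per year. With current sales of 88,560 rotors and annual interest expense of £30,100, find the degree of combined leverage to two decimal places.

11.05

Contribution at this volume is 88,560 × £5.51 = £487,965.60.
EBIT = £487,965.60 − £413,700 = £74,265.60. Interest = £30,100.00, so EBIT − I = £44,165.60.
DCL = contribution ÷ (EBIT − I) = £487,965.60 ÷ £44,165.60 = 11.0485.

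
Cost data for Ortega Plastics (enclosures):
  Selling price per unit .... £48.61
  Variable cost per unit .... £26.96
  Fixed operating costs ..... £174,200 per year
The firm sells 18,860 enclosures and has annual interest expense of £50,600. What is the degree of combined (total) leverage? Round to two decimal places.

2.22

At 18,860 units, contribution = 18,860 × £21.65 = £408,319.00.
EBIT = £408,319.00 − £174,200 = £234,119.00. Interest = £50,600.00, so EBIT − I = £183,519.00.
DCL = contribution ÷ (EBIT − I) = £408,319.00 ÷ £183,519.00 = 2.2249.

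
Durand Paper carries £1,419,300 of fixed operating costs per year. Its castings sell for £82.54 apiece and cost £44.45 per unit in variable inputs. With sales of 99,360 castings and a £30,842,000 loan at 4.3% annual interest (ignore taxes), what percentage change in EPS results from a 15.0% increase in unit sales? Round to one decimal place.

At 99,360 units, contribution = 99,360 × £38.09 = £3,784,622.40.
Operating income = contribution − fixed costs = £3,784,622.40 − £1,419,300 = £2,365,322.40.
After interest of £1,326,206.00, pre-tax earnings = £1,039,116.40.
DCL = total CM / (EBIT − I) = £3,784,622.40 / £1,039,116.40 = 3.6422.
EPS therefore changes by 3.6422 × (+15.0%) = +54.6%.

+54.6%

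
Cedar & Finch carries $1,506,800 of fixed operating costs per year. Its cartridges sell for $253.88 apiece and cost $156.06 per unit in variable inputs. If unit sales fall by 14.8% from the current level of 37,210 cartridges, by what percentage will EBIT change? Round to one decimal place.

-25.3%

Total contribution margin = 37,210 × $97.82 = $3,639,882.20.
EBIT = $3,639,882.20 − $1,506,800 = $2,133,082.20.
DOL = contribution ÷ EBIT = $3,639,882.20 ÷ $2,133,082.20 = 1.7064.
Operating income changes by 1.7064 × -14.8% = -25.3%.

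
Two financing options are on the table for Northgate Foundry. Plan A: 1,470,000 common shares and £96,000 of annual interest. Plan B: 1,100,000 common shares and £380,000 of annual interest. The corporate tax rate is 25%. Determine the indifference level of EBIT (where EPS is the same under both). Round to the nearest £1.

£1,224,324

At indifference, (EBIT − 96,000)(1 − t)/1,470,000 = (EBIT − 380,000)(1 − t)/1,100,000.
Cancelling (1 − t) and cross-multiplying: 1,100,000·(EBIT − 96,000) = 1,470,000·(EBIT − 380,000).
Solving, EBIT = (380,000·1,470,000 − 96,000·1,100,000) / (1,470,000 − 1,100,000) = 453,000,000,000 / 370,000 = 1,224,324.32.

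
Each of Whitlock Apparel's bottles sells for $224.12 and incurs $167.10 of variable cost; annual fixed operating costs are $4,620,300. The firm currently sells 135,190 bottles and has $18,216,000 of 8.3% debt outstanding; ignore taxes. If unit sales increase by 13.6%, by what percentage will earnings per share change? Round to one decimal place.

+66.5%

At 135,190 units, contribution = 135,190 × $57.02 = $7,708,533.80.
Operating income = contribution − fixed costs = $7,708,533.80 − $4,620,300 = $3,088,233.80.
Interest = $1,511,928.00, so EBIT − I = $1,576,305.80.
DCL = total CM / (EBIT − I) = $7,708,533.80 / $1,576,305.80 = 4.8903.
%ΔEPS = DCL × %ΔSales = 4.8903 × +13.6% = +66.5%.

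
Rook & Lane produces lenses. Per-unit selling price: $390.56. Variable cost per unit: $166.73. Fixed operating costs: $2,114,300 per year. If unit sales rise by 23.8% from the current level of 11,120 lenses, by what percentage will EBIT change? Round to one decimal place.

+158.1%

At 11,120 units, contribution = 11,120 × $223.83 = $2,488,989.60.
EBIT = $2,488,989.60 − $2,114,300 = $374,689.60.
So DOL = total CM / EBIT = $2,488,989.60 / $374,689.60 = 6.6428.
Operating income changes by 6.6428 × +23.8% = +158.1%.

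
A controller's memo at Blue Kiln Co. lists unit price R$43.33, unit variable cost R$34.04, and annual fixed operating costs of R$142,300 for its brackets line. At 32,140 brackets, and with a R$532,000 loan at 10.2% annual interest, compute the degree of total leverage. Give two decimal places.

Contribution at this volume is 32,140 × R$9.29 = R$298,580.60.
Subtracting fixed costs: EBIT = R$298,580.60 − R$142,300 = R$156,280.60. Interest = R$54,264.00.
DOL = R$298,580.60 ÷ R$156,280.60 = 1.9105; DFL = R$156,280.60 ÷ R$102,016.60 = 1.5319.
DCL = DOL × DFL = 1.9105 × 1.5319 = 2.9267.

2.93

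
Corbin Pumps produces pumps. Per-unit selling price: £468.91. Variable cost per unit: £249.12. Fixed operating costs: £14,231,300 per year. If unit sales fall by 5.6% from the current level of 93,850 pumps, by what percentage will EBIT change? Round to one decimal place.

Total contribution margin = 93,850 × £219.79 = £20,627,291.50.
Operating income = contribution − fixed costs = £20,627,291.50 − £14,231,300 = £6,395,991.50.
Degree of operating leverage = £20,627,291.50 / £6,395,991.50 = 3.2250.
%ΔEBIT = DOL × %ΔSales = 3.2250 × -5.6% = -18.1%.

-18.1%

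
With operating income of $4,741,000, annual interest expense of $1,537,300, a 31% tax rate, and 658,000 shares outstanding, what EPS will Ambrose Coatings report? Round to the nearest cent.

Pre-tax income = $4,741,000 − $1,537,300.00 = $3,203,700.00.
Net income = $3,203,700.00 × (1 − 0.31) = $2,210,553.00.
EPS = $2,210,553.00 ÷ 658,000 = $3.36.

$3.36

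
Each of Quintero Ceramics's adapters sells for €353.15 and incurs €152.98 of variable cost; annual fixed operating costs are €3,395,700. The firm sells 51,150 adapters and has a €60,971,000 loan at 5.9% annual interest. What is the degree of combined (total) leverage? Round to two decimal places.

3.15

Total contribution margin = 51,150 × €200.17 = €10,238,695.50.
EBIT = €10,238,695.50 − €3,395,700 = €6,842,995.50. Interest = €3,597,289.00, so EBIT − I = €3,245,706.50.
Degree of total leverage = total CM / (EBIT − interest) = €10,238,695.50 / €3,245,706.50 = 3.1545.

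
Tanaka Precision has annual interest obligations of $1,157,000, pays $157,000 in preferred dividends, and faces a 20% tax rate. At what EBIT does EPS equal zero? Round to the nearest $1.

Grossing the preferred dividend up to pre-tax terms: $157,000 / (1 − 0.20) = $196,250.00.
Financial break-even EBIT = interest + D_p ÷ (1 − t) = $1,157,000 + $196,250.00 = $1,353,250.00.

$1,353,250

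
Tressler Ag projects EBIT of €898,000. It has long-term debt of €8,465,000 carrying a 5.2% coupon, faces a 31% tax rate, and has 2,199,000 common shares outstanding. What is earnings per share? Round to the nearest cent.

€0.14

Pre-tax income = €898,000 − €440,180.00 = €457,820.00.
Net income = €457,820.00 × (1 − 0.31) = €315,895.80.
Per share: €315,895.80 / 2,199,000 shares = €0.14.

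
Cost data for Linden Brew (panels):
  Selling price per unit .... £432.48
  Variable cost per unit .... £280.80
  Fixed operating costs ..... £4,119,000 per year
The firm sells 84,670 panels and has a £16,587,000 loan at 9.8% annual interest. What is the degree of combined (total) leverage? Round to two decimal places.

1.81

Total contribution margin = 84,670 × £151.68 = £12,842,745.60.
Subtracting fixed costs: EBIT = £12,842,745.60 − £4,119,000 = £8,723,745.60. Interest = £1,625,526.00.
DOL = £12,842,745.60 ÷ £8,723,745.60 = 1.4722; DFL = £8,723,745.60 ÷ £7,098,219.60 = 1.2290.
Combined leverage = 1.4722 × 1.2290 = 1.8093.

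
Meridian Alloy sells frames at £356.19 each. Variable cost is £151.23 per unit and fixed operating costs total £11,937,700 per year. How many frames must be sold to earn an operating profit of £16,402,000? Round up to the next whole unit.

138,270 frames

Contribution margin per unit = £356.19 − £151.23 = £204.96.
Units = (FC + target) / CM = (£11,937,700 + £16,402,000) / £204.96 = 138,269.42, so 138,270 frames.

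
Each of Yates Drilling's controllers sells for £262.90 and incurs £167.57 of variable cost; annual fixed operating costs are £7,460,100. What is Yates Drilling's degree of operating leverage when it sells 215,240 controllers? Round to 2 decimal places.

1.57

At 215,240 units, contribution = 215,240 × £95.33 = £20,518,829.20.
EBIT = £20,518,829.20 − £7,460,100 = £13,058,729.20.
So DOL = total CM / EBIT = £20,518,829.20 / £13,058,729.20 = 1.5713.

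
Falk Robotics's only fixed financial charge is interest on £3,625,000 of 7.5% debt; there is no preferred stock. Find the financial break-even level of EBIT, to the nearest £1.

Annual interest = 7.5% × £3,625,000 = £271,875.00.
With no preferred dividends, EPS = 0 when EBIT exactly covers interest, so the financial break-even EBIT is £271,875.00.

£271,875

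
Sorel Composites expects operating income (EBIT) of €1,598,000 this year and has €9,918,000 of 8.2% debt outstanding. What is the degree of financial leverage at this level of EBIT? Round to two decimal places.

Interest = €813,276.00.
DFL = EBIT ÷ (EBIT − I) = €1,598,000 ÷ (€1,598,000 − €813,276.00) = €1,598,000 ÷ €784,724.00 = 2.0364.

2.04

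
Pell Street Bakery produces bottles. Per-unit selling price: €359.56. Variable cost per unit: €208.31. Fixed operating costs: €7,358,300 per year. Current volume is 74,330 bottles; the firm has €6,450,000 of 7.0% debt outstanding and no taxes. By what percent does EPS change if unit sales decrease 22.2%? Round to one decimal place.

At 74,330 units, contribution = 74,330 × €151.25 = €11,242,412.50.
Operating income = contribution − fixed costs = €11,242,412.50 − €7,358,300 = €3,884,112.50.
Interest = €451,500.00, so EBIT − I = €3,432,612.50.
Degree of combined leverage = contribution ÷ (EBIT − I) = €11,242,412.50 ÷ €3,432,612.50 = 3.2752.
%ΔEPS = DCL × %ΔSales = 3.2752 × -22.2% = -72.7%.

-72.7%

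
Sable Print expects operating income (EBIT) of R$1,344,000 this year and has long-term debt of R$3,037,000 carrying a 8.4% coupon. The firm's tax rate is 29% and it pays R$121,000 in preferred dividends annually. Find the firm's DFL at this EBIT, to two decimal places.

Annual interest charges come to R$255,108.00.
Preferred dividends grossed up pre-tax: R$121,000 / (1 − 0.29) = R$170,422.54.
DFL = EBIT ÷ [EBIT − I − D_p/(1−t)] = R$1,344,000 ÷ [R$1,344,000 − R$255,108.00 − R$170,422.54] = R$1,344,000 ÷ R$918,469.46 = 1.4633.

1.46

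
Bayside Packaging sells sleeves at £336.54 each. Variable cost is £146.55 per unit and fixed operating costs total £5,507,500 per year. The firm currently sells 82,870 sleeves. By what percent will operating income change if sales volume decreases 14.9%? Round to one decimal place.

-22.9%

Total contribution margin = 82,870 × £189.99 = £15,744,471.30.
Operating income = contribution − fixed costs = £15,744,471.30 − £5,507,500 = £10,236,971.30.
DOL = contribution ÷ EBIT = £15,744,471.30 ÷ £10,236,971.30 = 1.5380.
So EBIT moves 1.5380 × (-14.9%) = -22.9%.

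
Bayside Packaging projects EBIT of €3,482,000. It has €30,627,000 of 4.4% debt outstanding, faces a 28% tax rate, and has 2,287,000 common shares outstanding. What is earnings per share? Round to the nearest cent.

€0.67

Interest = €1,347,588.00, so EBT = €3,482,000 − €1,347,588.00 = €2,134,412.00.
After tax at 28%: net income = €2,134,412.00 × 0.72 = €1,536,776.64.
Per share: €1,536,776.64 / 2,287,000 shares = €0.67.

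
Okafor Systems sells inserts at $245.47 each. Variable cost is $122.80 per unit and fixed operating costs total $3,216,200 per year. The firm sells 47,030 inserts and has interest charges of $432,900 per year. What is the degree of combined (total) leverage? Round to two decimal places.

At 47,030 units, contribution = 47,030 × $122.67 = $5,769,170.10.
EBIT = $5,769,170.10 − $3,216,200 = $2,552,970.10. Interest = $432,900.00.
DOL = $5,769,170.10 ÷ $2,552,970.10 = 2.2598; DFL = $2,552,970.10 ÷ $2,120,070.10 = 1.2042.
Combined leverage = 2.2598 × 1.2042 = 2.7213.

2.72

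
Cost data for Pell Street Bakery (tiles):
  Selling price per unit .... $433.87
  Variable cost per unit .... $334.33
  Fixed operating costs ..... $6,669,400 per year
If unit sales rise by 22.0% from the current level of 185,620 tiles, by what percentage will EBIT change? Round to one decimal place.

+34.4%

At 185,620 units, contribution = 185,620 × $99.54 = $18,476,614.80.
Operating income = contribution − fixed costs = $18,476,614.80 − $6,669,400 = $11,807,214.80.
So DOL = total CM / EBIT = $18,476,614.80 / $11,807,214.80 = 1.5649.
Operating income changes by 1.5649 × +22.0% = +34.4%.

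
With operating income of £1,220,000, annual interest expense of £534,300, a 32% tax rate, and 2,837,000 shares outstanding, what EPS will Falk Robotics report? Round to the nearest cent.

Interest = £534,300.00, so EBT = £1,220,000 − £534,300.00 = £685,700.00.
After tax at 32%: net income = £685,700.00 × 0.68 = £466,276.00.
EPS = £466,276.00 ÷ 2,837,000 = £0.16.

£0.16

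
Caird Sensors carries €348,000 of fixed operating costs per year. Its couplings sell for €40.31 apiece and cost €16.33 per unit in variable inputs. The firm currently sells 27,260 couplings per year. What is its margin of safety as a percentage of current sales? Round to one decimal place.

46.8%

Unit CM = price − variable cost = €40.31 − €16.33 = €23.98. Break-even units = €348,000 ÷ €23.98 = 14,512.09; break-even revenue = 14,512.09 × €40.31 = €584,982.49.
Current sales = 27,260 × €40.31 = €1,098,850.60.
Margin of safety = (€1,098,850.60 − €584,982.49) ÷ €1,098,850.60 = 46.8%.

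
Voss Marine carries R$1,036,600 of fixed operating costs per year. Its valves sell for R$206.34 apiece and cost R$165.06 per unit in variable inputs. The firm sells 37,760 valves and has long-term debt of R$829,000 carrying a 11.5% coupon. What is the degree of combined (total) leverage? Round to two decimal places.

3.65

At 37,760 units, contribution = 37,760 × R$41.28 = R$1,558,732.80.
Subtracting fixed costs: EBIT = R$1,558,732.80 − R$1,036,600 = R$522,132.80. Interest = R$95,335.00, so EBIT − I = R$426,797.80.
Degree of total leverage = total CM / (EBIT − interest) = R$1,558,732.80 / R$426,797.80 = 3.6522.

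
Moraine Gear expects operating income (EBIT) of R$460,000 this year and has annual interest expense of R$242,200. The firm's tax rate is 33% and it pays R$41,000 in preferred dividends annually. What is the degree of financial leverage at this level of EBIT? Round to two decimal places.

2.94

Annual interest charges come to R$242,200.00.
Pre-tax preferred-dividend burden = R$41,000 ÷ (1 − 0.33) = R$61,194.03.
DFL = EBIT ÷ [EBIT − I − D_p/(1−t)] = R$460,000 ÷ [R$460,000 − R$242,200.00 − R$61,194.03] = R$460,000 ÷ R$156,605.97 = 2.9373.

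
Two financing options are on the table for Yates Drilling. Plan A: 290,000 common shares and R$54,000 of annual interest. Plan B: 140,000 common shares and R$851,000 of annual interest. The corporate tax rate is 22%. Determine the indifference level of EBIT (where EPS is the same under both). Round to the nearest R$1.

Set EPS_A = EPS_B: (EBIT − R$54,000)(1 − 0.22) ÷ 290,000 = (EBIT − R$851,000)(1 − 0.22) ÷ 140,000.
Cancelling (1 − t) and cross-multiplying: 140,000·(EBIT − 54,000) = 290,000·(EBIT − 851,000).
EBIT × (290,000 − 140,000) = 851,000 × 290,000 − 54,000 × 140,000 = 239,230,000,000, so EBIT = 239,230,000,000 ÷ 150,000 = 1,594,866.67.

R$1,594,867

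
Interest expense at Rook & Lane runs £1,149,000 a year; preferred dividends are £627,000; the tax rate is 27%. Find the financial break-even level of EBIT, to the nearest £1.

Grossing the preferred dividend up to pre-tax terms: £627,000 / (1 − 0.27) = £858,904.11.
Financial break-even EBIT = interest + D_p ÷ (1 − t) = £1,149,000 + £858,904.11 = £2,007,904.11.

£2,007,904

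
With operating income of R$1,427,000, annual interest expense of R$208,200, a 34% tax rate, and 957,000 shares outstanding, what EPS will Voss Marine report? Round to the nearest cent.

R$0.84

Interest = R$208,200.00, so EBT = R$1,427,000 − R$208,200.00 = R$1,218,800.00.
After tax at 34%: net income = R$1,218,800.00 × 0.66 = R$804,408.00.
EPS = R$804,408.00 ÷ 957,000 = R$0.84.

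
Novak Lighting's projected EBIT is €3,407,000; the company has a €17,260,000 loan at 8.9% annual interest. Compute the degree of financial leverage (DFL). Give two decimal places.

Annual interest charges come to €1,536,140.00.
DFL = EBIT ÷ (EBIT − I) = €3,407,000 ÷ (€3,407,000 − €1,536,140.00) = €3,407,000 ÷ €1,870,860.00 = 1.8211.

1.82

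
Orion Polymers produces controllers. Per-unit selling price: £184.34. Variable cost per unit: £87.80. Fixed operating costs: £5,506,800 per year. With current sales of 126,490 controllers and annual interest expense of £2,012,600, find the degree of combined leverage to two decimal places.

Contribution at this volume is 126,490 × £96.54 = £12,211,344.60.
Subtracting fixed costs: EBIT = £12,211,344.60 − £5,506,800 = £6,704,544.60. Interest = £2,012,600.00.
DOL = £12,211,344.60 ÷ £6,704,544.60 = 1.8214; DFL = £6,704,544.60 ÷ £4,691,944.60 = 1.4289.
DCL = DOL × DFL = 1.8214 × 1.4289 = 2.6026.

2.60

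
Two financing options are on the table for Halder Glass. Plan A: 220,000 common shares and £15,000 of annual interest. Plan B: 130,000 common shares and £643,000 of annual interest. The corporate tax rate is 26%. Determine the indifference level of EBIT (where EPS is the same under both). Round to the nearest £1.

£1,550,111

Set EPS_A = EPS_B: (EBIT − £15,000)(1 − 0.26) ÷ 220,000 = (EBIT − £643,000)(1 − 0.26) ÷ 130,000.
Cancelling (1 − t) and cross-multiplying: 130,000·(EBIT − 15,000) = 220,000·(EBIT − 643,000).
EBIT × (220,000 − 130,000) = 643,000 × 220,000 − 15,000 × 130,000 = 139,510,000,000, so EBIT = 139,510,000,000 ÷ 90,000 = 1,550,111.11.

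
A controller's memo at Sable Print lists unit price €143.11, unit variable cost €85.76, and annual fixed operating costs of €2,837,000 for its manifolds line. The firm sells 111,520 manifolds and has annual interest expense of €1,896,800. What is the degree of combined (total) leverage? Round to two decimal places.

3.85

Total contribution margin = 111,520 × €57.35 = €6,395,672.00.
Subtracting fixed costs: EBIT = €6,395,672.00 − €2,837,000 = €3,558,672.00. Interest = €1,896,800.00, so EBIT − I = €1,661,872.00.
DCL = contribution ÷ (EBIT − I) = €6,395,672.00 ÷ €1,661,872.00 = 3.8485.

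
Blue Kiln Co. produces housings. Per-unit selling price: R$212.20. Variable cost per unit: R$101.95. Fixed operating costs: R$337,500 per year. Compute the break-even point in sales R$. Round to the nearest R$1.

R$649,592

CM per unit = R$212.20 − R$101.95 = R$110.25; CM ratio = R$110.25 / R$212.20 = 0.5196.
Break-even sales = FC ÷ CM ratio = R$337,500 × R$212.20 / R$110.25 = R$649,592.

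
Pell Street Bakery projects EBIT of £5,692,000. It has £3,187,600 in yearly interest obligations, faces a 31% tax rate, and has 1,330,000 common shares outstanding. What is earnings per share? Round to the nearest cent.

Pre-tax income = £5,692,000 − £3,187,600.00 = £2,504,400.00.
After tax at 31%: net income = £2,504,400.00 × 0.69 = £1,728,036.00.
Per share: £1,728,036.00 / 1,330,000 shares = £1.30.

£1.30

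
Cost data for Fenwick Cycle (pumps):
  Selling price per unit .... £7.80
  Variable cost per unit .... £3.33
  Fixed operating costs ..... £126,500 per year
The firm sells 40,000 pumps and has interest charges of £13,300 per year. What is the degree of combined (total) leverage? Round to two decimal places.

Contribution at this volume is 40,000 × £4.47 = £178,800.00.
EBIT = £178,800.00 − £126,500 = £52,300.00. Interest = £13,300.00, so EBIT − I = £39,000.00.
DCL = contribution ÷ (EBIT − I) = £178,800.00 ÷ £39,000.00 = 4.5846.

4.58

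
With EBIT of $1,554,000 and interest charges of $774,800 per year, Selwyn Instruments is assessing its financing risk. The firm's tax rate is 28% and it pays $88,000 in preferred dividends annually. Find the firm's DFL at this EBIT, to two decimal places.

2.37

Interest = $774,800.00.
Pre-tax preferred-dividend burden = $88,000 ÷ (1 − 0.28) = $122,222.22.
DFL = EBIT ÷ [EBIT − I − D_p/(1−t)] = $1,554,000 ÷ [$1,554,000 − $774,800.00 − $122,222.22] = $1,554,000 ÷ $656,977.78 = 2.3654.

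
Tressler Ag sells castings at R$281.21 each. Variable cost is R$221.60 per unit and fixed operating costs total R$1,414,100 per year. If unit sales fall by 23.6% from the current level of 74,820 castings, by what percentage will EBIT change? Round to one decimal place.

Total contribution margin = 74,820 × R$59.61 = R$4,460,020.20.
Subtracting fixed costs: EBIT = R$4,460,020.20 − R$1,414,100 = R$3,045,920.20.
So DOL = total CM / EBIT = R$4,460,020.20 / R$3,045,920.20 = 1.4643.
So EBIT moves 1.4643 × (-23.6%) = -34.6%.

-34.6%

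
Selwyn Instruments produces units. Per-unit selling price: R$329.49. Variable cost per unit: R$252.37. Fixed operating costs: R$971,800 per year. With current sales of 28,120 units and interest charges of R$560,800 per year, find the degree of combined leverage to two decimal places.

3.41

At 28,120 units, contribution = 28,120 × R$77.12 = R$2,168,614.40.
Operating income = contribution − fixed costs = R$2,168,614.40 − R$971,800 = R$1,196,814.40. Interest = R$560,800.00.
DOL = R$2,168,614.40 ÷ R$1,196,814.40 = 1.8120; DFL = R$1,196,814.40 ÷ R$636,014.40 = 1.8817.
DCL = DOL × DFL = 1.8120 × 1.8817 = 3.4096.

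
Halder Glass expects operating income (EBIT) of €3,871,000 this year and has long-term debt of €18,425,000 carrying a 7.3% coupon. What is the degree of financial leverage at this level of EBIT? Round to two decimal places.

1.53

Interest = €1,345,025.00.
Degree of financial leverage = EBIT / (EBIT − interest) = €3,871,000 / €2,525,975.00 = 1.5325.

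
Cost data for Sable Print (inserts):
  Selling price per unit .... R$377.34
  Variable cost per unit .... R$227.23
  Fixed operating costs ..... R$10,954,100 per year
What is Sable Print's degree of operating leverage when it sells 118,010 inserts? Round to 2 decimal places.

2.62

At 118,010 units, contribution = 118,010 × R$150.11 = R$17,714,481.10.
Subtracting fixed costs: EBIT = R$17,714,481.10 − R$10,954,100 = R$6,760,381.10.
Degree of operating leverage = R$17,714,481.10 / R$6,760,381.10 = 2.6203.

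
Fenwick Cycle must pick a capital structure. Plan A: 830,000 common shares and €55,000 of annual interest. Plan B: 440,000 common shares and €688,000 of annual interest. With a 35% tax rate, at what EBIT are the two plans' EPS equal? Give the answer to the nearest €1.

At indifference, (EBIT − 55,000)(1 − t)/830,000 = (EBIT − 688,000)(1 − t)/440,000.
The (1 − t) factor cancels: (EBIT − 55,000) × 440,000 = (EBIT − 688,000) × 830,000.
Solving, EBIT = (688,000·830,000 − 55,000·440,000) / (830,000 − 440,000) = 546,840,000,000 / 390,000 = 1,402,153.85.

€1,402,154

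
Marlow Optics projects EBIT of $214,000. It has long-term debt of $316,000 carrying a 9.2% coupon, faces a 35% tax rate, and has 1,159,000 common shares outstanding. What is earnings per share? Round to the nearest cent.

$0.10

Pre-tax income = $214,000 − $29,072.00 = $184,928.00.
Net income = $184,928.00 × (1 − 0.35) = $120,203.20.
Per share: $120,203.20 / 1,159,000 shares = $0.10.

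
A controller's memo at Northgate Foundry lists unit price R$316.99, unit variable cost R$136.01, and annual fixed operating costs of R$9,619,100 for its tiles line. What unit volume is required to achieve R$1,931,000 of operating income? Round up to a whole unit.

Each unit contributes R$316.99 − R$136.01 = R$180.98.
Need Q such that Q × R$180.98 − R$9,619,100 = R$1,931,000, i.e. Q = R$11,550,100 / R$180.98 = 63,819.76 → 63,820.

63,820 tiles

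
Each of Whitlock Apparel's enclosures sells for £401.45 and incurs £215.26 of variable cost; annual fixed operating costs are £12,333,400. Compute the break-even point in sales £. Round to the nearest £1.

Contribution margin per unit = £401.45 − £215.26 = £186.19, a CM ratio of £186.19 ÷ £401.45 = 0.4638.
Break-even revenue = fixed costs × price ÷ CM = £12,333,400 × £401.45 ÷ £186.19 = £26,592,424.

£26,592,424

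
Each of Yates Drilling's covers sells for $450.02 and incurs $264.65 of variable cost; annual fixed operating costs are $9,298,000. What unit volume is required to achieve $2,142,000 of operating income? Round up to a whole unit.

61,715 covers

Unit CM = price − variable cost = $450.02 − $264.65 = $185.37.
Need Q such that Q × $185.37 − $9,298,000 = $2,142,000, i.e. Q = $11,440,000 / $185.37 = 61,714.41 → 61,715.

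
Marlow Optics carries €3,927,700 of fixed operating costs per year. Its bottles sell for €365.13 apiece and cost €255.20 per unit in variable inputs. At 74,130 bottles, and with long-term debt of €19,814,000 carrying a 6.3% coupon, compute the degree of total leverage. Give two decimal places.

At 74,130 units, contribution = 74,130 × €109.93 = €8,149,110.90.
Operating income = contribution − fixed costs = €8,149,110.90 − €3,927,700 = €4,221,410.90. Interest = €1,248,282.00.
DOL = €8,149,110.90 ÷ €4,221,410.90 = 1.9304; DFL = €4,221,410.90 ÷ €2,973,128.90 = 1.4199.
DCL = DOL × DFL = 1.9304 × 1.4199 = 2.7410.

2.74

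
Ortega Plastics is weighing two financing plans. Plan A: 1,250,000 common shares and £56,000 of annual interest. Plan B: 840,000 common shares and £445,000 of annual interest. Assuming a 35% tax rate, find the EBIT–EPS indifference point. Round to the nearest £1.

At indifference, (EBIT − 56,000)(1 − t)/1,250,000 = (EBIT − 445,000)(1 − t)/840,000.
The (1 − t) factor cancels: (EBIT − 56,000) × 840,000 = (EBIT − 445,000) × 1,250,000.
EBIT × (1,250,000 − 840,000) = 445,000 × 1,250,000 − 56,000 × 840,000 = 509,210,000,000, so EBIT = 509,210,000,000 ÷ 410,000 = 1,241,975.61.

£1,241,976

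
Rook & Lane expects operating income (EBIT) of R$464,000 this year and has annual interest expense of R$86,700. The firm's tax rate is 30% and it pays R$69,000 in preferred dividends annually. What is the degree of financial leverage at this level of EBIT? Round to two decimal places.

Annual interest charges come to R$86,700.00.
Pre-tax preferred-dividend burden = R$69,000 ÷ (1 − 0.30) = R$98,571.43.
DFL = EBIT ÷ [EBIT − I − D_p/(1−t)] = R$464,000 ÷ [R$464,000 − R$86,700.00 − R$98,571.43] = R$464,000 ÷ R$278,728.57 = 1.6647.

1.66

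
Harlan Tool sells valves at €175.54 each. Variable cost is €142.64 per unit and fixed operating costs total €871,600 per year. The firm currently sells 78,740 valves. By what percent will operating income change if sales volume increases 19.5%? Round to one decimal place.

Contribution at this volume is 78,740 × €32.90 = €2,590,546.00.
EBIT = €2,590,546.00 − €871,600 = €1,718,946.00.
DOL = contribution ÷ EBIT = €2,590,546.00 ÷ €1,718,946.00 = 1.5071.
Operating income changes by 1.5071 × +19.5% = +29.4%.

+29.4%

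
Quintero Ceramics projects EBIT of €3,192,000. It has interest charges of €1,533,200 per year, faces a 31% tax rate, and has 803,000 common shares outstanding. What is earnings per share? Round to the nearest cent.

Interest = €1,533,200.00, so EBT = €3,192,000 − €1,533,200.00 = €1,658,800.00.
Net income = €1,658,800.00 × (1 − 0.31) = €1,144,572.00.
EPS = €1,144,572.00 ÷ 803,000 = €1.43.

€1.43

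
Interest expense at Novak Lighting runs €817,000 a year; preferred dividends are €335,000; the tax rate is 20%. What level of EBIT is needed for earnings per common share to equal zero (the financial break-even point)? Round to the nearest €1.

€1,235,750

Grossing the preferred dividend up to pre-tax terms: €335,000 / (1 − 0.20) = €418,750.00.
Financial break-even EBIT = interest + D_p ÷ (1 − t) = €817,000 + €418,750.00 = €1,235,750.00.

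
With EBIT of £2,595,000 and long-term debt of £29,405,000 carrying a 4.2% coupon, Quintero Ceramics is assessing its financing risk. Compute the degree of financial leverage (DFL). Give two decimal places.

1.91

Annual interest charges come to £1,235,010.00.
DFL = EBIT ÷ (EBIT − I) = £2,595,000 ÷ (£2,595,000 − £1,235,010.00) = £2,595,000 ÷ £1,359,990.00 = 1.9081.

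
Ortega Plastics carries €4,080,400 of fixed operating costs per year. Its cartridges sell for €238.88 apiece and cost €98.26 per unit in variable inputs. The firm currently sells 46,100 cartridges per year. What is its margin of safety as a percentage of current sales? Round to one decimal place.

37.1%

Unit CM = price − variable cost = €238.88 − €98.26 = €140.62. Break-even units = €4,080,400 ÷ €140.62 = 29,017.21; break-even revenue = 29,017.21 × €238.88 = €6,931,631.01.
Actual sales revenue = 46,100 × €238.88 = €11,012,368.00.
Margin of safety = (€11,012,368.00 − €6,931,631.01) ÷ €11,012,368.00 = 37.1%.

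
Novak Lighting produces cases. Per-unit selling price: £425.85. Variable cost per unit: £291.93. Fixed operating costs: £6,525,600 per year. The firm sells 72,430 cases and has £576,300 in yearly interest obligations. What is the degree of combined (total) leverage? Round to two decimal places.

3.73

Total contribution margin = 72,430 × £133.92 = £9,699,825.60.
Operating income = contribution − fixed costs = £9,699,825.60 − £6,525,600 = £3,174,225.60. Interest = £576,300.00.
DOL = £9,699,825.60 ÷ £3,174,225.60 = 3.0558; DFL = £3,174,225.60 ÷ £2,597,925.60 = 1.2218.
DCL = DOL × DFL = 3.0558 × 1.2218 = 3.7336.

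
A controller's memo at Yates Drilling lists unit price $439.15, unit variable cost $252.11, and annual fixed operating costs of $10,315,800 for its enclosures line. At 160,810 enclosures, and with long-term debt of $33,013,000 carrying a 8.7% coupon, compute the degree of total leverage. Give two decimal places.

1.78

Contribution at this volume is 160,810 × $187.04 = $30,077,902.40.
Subtracting fixed costs: EBIT = $30,077,902.40 − $10,315,800 = $19,762,102.40. Interest = $2,872,131.00.
DOL = $30,077,902.40 ÷ $19,762,102.40 = 1.5220; DFL = $19,762,102.40 ÷ $16,889,971.40 = 1.1700.
DCL = DOL × DFL = 1.5220 × 1.1700 = 1.7807.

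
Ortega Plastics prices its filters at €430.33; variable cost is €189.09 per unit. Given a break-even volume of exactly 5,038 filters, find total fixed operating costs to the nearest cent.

Each unit contributes €430.33 − €189.09 = €241.24.
Fixed costs = break-even units × CM = 5,038 × €241.24 = €1,215,367.12.

€1,215,367.12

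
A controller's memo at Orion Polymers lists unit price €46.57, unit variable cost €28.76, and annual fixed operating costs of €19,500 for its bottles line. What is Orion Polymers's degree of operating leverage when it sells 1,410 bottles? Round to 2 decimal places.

Contribution at this volume is 1,410 × €17.81 = €25,112.10.
Subtracting fixed costs: EBIT = €25,112.10 − €19,500 = €5,612.10.
So DOL = total CM / EBIT = €25,112.10 / €5,612.10 = 4.4746.

4.47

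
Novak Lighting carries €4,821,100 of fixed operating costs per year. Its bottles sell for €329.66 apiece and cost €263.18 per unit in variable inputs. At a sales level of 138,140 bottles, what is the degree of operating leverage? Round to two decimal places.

2.11

Contribution at this volume is 138,140 × €66.48 = €9,183,547.20.
Operating income = contribution − fixed costs = €9,183,547.20 − €4,821,100 = €4,362,447.20.
Degree of operating leverage = €9,183,547.20 / €4,362,447.20 = 2.1051.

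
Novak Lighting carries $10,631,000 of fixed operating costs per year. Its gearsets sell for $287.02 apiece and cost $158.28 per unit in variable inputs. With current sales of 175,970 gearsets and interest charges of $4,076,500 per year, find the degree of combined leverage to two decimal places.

At 175,970 units, contribution = 175,970 × $128.74 = $22,654,377.80.
EBIT = $22,654,377.80 − $10,631,000 = $12,023,377.80. Interest = $4,076,500.00, so EBIT − I = $7,946,877.80.
DCL = contribution ÷ (EBIT − I) = $22,654,377.80 ÷ $7,946,877.80 = 2.8507.

2.85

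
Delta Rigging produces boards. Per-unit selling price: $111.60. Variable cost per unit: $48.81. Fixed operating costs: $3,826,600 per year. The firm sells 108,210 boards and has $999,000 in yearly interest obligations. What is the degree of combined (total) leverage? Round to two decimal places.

3.45

Total contribution margin = 108,210 × $62.79 = $6,794,505.90.
Subtracting fixed costs: EBIT = $6,794,505.90 − $3,826,600 = $2,967,905.90. Interest = $999,000.00, so EBIT − I = $1,968,905.90.
DCL = contribution ÷ (EBIT − I) = $6,794,505.90 ÷ $1,968,905.90 = 3.4509.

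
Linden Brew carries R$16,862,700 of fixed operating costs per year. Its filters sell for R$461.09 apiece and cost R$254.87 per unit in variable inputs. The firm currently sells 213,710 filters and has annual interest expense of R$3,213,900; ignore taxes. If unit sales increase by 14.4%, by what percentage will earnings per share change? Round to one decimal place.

At 213,710 units, contribution = 213,710 × R$206.22 = R$44,071,276.20.
Subtracting fixed costs: EBIT = R$44,071,276.20 − R$16,862,700 = R$27,208,576.20.
Interest = R$3,213,900.00, so EBIT − I = R$23,994,676.20.
DCL = total CM / (EBIT − I) = R$44,071,276.20 / R$23,994,676.20 = 1.8367.
EPS therefore changes by 1.8367 × (+14.4%) = +26.4%.

+26.4%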